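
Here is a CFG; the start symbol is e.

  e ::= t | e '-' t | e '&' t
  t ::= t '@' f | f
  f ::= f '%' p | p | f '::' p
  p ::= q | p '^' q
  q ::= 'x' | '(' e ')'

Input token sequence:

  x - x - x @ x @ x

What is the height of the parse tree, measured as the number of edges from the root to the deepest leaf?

[e [e [e [t [f [p [q x]]]]] - [t [f [p [q x]]]]] - [t [t [t [f [p [q x]]]] @ [f [p [q x]]]] @ [f [p [q x]]]]]

7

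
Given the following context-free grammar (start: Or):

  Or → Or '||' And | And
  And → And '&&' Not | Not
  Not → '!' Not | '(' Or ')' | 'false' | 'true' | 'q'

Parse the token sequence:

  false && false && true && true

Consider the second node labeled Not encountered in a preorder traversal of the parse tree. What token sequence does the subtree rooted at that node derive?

[Or [And [And [And [And [Not false]] && [Not false]] && [Not true]] && [Not true]]]

false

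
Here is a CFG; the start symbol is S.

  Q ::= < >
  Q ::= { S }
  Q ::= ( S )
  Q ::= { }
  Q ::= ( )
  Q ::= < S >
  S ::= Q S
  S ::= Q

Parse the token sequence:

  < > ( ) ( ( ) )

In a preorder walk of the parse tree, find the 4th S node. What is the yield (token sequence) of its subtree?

( )

[S [Q < >] [S [Q ( )] [S [Q ( [S [Q ( )]] )]]]]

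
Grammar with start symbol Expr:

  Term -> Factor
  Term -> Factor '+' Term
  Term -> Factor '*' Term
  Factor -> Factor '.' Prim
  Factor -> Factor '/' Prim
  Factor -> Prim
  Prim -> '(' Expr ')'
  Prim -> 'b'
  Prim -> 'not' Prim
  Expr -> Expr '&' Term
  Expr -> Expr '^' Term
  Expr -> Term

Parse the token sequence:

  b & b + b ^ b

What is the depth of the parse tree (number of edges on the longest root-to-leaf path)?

[Expr [Expr [Expr [Term [Factor [Prim b]]]] & [Term [Factor [Prim b]] + [Term [Factor [Prim b]]]]] ^ [Term [Factor [Prim b]]]]

6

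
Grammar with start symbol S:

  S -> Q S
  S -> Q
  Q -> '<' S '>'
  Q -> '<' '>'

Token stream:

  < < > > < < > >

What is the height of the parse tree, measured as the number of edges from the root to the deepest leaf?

[S [Q < [S [Q < >]] >] [S [Q < [S [Q < >]] >]]]

5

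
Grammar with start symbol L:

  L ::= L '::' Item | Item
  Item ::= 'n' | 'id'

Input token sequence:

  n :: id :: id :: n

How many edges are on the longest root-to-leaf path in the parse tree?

5

[L [L [L [L [Item n]] :: [Item id]] :: [Item id]] :: [Item n]]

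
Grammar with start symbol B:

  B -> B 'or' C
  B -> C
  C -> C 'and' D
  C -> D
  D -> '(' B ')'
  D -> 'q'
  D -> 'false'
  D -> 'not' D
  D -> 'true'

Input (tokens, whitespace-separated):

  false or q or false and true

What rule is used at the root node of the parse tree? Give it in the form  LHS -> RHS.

B -> B 'or' C

[B [B [B [C [D false]]] or [C [D q]]] or [C [C [D false]] and [D true]]]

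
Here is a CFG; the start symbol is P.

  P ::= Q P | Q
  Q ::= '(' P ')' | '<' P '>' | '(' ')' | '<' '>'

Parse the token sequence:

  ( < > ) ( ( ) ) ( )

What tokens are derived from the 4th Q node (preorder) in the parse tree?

( )

[P [Q ( [P [Q < >]] )] [P [Q ( [P [Q ( )]] )] [P [Q ( )]]]]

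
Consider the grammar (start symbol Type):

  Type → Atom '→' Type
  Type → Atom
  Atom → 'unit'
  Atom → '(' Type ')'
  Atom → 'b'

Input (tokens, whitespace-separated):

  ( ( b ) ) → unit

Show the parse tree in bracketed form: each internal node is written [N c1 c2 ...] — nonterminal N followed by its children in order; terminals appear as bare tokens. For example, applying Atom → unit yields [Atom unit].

Type
Atom → Type
( Type ) → Type
( Atom ) → Type
( ( Type ) ) → Type
( ( Atom ) ) → Type
( ( b ) ) → Type
( ( b ) ) → Atom
( ( b ) ) → unit

[Type [Atom ( [Type [Atom ( [Type [Atom b]] )]] )] → [Type [Atom unit]]]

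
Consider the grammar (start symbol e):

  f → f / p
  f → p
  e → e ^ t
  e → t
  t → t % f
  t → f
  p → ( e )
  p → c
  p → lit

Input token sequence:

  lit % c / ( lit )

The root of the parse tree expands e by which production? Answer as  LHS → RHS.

[e [t [t [f [p lit]]] % [f [f [p c]] / [p ( [e [t [f [p lit]]]] )]]]]

e → t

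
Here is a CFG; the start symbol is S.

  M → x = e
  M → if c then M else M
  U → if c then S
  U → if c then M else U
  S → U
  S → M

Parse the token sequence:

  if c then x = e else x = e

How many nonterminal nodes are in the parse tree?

4

[S [M if c then [M x = e] else [M x = e]]]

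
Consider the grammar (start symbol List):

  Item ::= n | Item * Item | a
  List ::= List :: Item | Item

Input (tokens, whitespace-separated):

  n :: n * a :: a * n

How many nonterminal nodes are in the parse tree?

[List [List [List [Item n]] :: [Item [Item n] * [Item a]]] :: [Item [Item a] * [Item n]]]

10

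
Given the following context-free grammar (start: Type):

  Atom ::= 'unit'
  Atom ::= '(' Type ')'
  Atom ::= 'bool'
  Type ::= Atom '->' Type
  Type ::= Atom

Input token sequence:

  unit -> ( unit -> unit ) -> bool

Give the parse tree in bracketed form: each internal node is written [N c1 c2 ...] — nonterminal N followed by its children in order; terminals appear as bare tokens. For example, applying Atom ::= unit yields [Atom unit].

[Type [Atom unit] -> [Type [Atom ( [Type [Atom unit] -> [Type [Atom unit]]] )] -> [Type [Atom bool]]]]

Type
Atom -> Type
unit -> Type
unit -> Atom -> Type
unit -> ( Type ) -> Type
unit -> ( Atom -> Type ) -> Type
unit -> ( unit -> Type ) -> Type
unit -> ( unit -> Atom ) -> Type
unit -> ( unit -> unit ) -> Type
unit -> ( unit -> unit ) -> Atom
unit -> ( unit -> unit ) -> bool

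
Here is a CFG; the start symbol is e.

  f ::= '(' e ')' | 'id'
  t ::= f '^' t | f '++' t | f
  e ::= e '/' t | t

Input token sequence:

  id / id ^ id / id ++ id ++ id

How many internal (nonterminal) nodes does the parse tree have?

[e [e [e [t [f id]]] / [t [f id] ^ [t [f id]]]] / [t [f id] ++ [t [f id] ++ [t [f id]]]]]

15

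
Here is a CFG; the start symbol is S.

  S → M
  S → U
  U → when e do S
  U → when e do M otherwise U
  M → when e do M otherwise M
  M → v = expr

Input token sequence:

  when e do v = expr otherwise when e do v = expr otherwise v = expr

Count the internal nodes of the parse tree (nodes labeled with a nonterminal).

6

[S [M when e do [M v = expr] otherwise [M when e do [M v = expr] otherwise [M v = expr]]]]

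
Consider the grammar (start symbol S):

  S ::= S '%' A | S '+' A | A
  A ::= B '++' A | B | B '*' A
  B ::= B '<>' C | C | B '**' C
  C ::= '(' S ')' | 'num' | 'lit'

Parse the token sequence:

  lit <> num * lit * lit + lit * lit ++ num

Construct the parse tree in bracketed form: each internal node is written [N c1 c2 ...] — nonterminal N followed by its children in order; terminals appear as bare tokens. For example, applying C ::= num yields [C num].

S
S + A
A + A
B * A + A
B <> C * A + A
C <> C * A + A
lit <> C * A + A
lit <> num * A + A
lit <> num * B * A + A
lit <> num * C * A + A
lit <> num * lit * A + A
lit <> num * lit * B + A
lit <> num * lit * C + A
lit <> num * lit * lit + A
lit <> num * lit * lit + B * A
lit <> num * lit * lit + C * A
lit <> num * lit * lit + lit * A
lit <> num * lit * lit + lit * B ++ A
lit <> num * lit * lit + lit * C ++ A
lit <> num * lit * lit + lit * lit ++ A
lit <> num * lit * lit + lit * lit ++ B
lit <> num * lit * lit + lit * lit ++ C
lit <> num * lit * lit + lit * lit ++ num

[S [S [A [B [B [C lit]] <> [C num]] * [A [B [C lit]] * [A [B [C lit]]]]]] + [A [B [C lit]] * [A [B [C lit]] ++ [A [B [C num]]]]]]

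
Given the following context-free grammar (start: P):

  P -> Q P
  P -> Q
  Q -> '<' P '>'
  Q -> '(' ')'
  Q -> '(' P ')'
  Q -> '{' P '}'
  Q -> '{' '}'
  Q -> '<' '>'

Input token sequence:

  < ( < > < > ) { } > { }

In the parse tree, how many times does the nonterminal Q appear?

[P [Q < [P [Q ( [P [Q < >] [P [Q < >]]] )] [P [Q { }]]] >] [P [Q { }]]]

6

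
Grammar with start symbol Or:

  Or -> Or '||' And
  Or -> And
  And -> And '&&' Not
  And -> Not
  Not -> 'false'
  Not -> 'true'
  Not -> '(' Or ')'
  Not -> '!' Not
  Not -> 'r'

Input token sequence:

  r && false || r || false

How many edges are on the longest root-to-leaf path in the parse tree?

6

[Or [Or [Or [And [And [Not r]] && [Not false]]] || [And [Not r]]] || [And [Not false]]]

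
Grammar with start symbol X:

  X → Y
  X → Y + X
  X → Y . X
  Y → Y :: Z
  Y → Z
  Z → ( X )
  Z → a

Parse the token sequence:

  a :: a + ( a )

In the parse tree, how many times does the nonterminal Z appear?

4

[X [Y [Y [Z a]] :: [Z a]] + [X [Y [Z ( [X [Y [Z a]]] )]]]]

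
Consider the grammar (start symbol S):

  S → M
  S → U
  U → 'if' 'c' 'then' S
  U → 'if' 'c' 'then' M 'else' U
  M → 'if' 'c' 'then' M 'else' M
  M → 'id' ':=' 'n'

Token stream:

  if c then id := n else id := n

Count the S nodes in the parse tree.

[S [M if c then [M id := n] else [M id := n]]]

1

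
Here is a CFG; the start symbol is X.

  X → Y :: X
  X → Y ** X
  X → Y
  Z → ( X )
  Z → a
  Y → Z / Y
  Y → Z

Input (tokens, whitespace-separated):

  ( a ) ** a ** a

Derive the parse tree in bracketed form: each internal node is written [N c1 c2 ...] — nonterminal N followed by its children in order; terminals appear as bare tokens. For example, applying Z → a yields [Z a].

[X [Y [Z ( [X [Y [Z a]]] )]] ** [X [Y [Z a]] ** [X [Y [Z a]]]]]

X
Y ** X
Z ** X
( X ) ** X
( Y ) ** X
( Z ) ** X
( a ) ** X
( a ) ** Y ** X
( a ) ** Z ** X
( a ) ** a ** X
( a ) ** a ** Y
( a ) ** a ** Z
( a ) ** a ** a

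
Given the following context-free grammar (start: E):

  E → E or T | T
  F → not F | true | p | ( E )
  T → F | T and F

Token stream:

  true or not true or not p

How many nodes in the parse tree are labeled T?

[E [E [E [T [F true]]] or [T [F not [F true]]]] or [T [F not [F p]]]]

3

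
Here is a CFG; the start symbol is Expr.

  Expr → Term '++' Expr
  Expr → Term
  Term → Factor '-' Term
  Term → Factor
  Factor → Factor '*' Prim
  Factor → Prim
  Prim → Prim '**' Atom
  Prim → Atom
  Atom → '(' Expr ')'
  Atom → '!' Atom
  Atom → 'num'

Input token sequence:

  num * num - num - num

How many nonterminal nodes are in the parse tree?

16

[Expr [Term [Factor [Factor [Prim [Atom num]]] * [Prim [Atom num]]] - [Term [Factor [Prim [Atom num]]] - [Term [Factor [Prim [Atom num]]]]]]]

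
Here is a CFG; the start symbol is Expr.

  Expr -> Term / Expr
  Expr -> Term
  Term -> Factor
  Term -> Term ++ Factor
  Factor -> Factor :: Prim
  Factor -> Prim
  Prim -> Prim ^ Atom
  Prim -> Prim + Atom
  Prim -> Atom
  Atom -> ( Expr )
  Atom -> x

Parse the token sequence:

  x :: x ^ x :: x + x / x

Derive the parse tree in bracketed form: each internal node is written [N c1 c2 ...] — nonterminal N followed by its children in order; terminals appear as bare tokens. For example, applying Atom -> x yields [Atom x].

[Expr [Term [Factor [Factor [Factor [Prim [Atom x]]] :: [Prim [Prim [Atom x]] ^ [Atom x]]] :: [Prim [Prim [Atom x]] + [Atom x]]]] / [Expr [Term [Factor [Prim [Atom x]]]]]]

Expr
Term / Expr
Factor / Expr
Factor :: Prim / Expr
Factor :: Prim :: Prim / Expr
Prim :: Prim :: Prim / Expr
Atom :: Prim :: Prim / Expr
x :: Prim :: Prim / Expr
x :: Prim ^ Atom :: Prim / Expr
x :: Atom ^ Atom :: Prim / Expr
x :: x ^ Atom :: Prim / Expr
x :: x ^ x :: Prim / Expr
x :: x ^ x :: Prim + Atom / Expr
x :: x ^ x :: Atom + Atom / Expr
x :: x ^ x :: x + Atom / Expr
x :: x ^ x :: x + x / Expr
x :: x ^ x :: x + x / Term
x :: x ^ x :: x + x / Factor
x :: x ^ x :: x + x / Prim
x :: x ^ x :: x + x / Atom
x :: x ^ x :: x + x / x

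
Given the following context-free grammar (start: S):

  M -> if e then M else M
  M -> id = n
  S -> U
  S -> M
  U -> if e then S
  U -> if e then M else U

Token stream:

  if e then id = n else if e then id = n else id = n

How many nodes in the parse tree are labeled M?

[S [M if e then [M id = n] else [M if e then [M id = n] else [M id = n]]]]

5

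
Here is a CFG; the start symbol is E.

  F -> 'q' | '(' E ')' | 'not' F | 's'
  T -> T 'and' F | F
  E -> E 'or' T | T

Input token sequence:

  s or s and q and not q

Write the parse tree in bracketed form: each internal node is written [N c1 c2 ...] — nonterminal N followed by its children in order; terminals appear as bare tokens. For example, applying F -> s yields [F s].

[E [E [T [F s]]] or [T [T [T [F s]] and [F q]] and [F not [F q]]]]

E
E or T
T or T
F or T
s or T
s or T and F
s or T and F and F
s or F and F and F
s or s and F and F
s or s and q and F
s or s and q and not F
s or s and q and not q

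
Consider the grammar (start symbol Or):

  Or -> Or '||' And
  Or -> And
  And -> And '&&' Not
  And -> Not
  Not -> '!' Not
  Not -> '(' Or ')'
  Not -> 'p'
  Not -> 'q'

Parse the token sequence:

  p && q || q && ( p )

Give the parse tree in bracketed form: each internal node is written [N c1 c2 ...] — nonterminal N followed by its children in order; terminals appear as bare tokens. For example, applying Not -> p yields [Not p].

Or
Or || And
And || And
And && Not || And
Not && Not || And
p && Not || And
p && q || And
p && q || And && Not
p && q || Not && Not
p && q || q && Not
p && q || q && ( Or )
p && q || q && ( And )
p && q || q && ( Not )
p && q || q && ( p )

[Or [Or [And [And [Not p]] && [Not q]]] || [And [And [Not q]] && [Not ( [Or [And [Not p]]] )]]]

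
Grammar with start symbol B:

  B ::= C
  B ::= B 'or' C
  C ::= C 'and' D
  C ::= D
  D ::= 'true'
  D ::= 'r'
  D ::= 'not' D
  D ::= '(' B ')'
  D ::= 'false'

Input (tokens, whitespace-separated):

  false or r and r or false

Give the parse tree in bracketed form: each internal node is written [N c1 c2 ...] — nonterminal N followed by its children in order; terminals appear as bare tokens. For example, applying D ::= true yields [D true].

B
B or C
B or C or C
C or C or C
D or C or C
false or C or C
false or C and D or C
false or D and D or C
false or r and D or C
false or r and r or C
false or r and r or D
false or r and r or false

[B [B [B [C [D false]]] or [C [C [D r]] and [D r]]] or [C [D false]]]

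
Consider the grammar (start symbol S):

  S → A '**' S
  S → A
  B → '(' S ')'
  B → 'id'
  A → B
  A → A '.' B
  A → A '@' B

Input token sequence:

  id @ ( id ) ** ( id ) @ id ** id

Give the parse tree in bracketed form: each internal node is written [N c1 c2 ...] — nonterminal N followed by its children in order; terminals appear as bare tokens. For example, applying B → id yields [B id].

[S [A [A [B id]] @ [B ( [S [A [B id]]] )]] ** [S [A [A [B ( [S [A [B id]]] )]] @ [B id]] ** [S [A [B id]]]]]

S
A ** S
A @ B ** S
B @ B ** S
id @ B ** S
id @ ( S ) ** S
id @ ( A ) ** S
id @ ( B ) ** S
id @ ( id ) ** S
id @ ( id ) ** A ** S
id @ ( id ) ** A @ B ** S
id @ ( id ) ** B @ B ** S
id @ ( id ) ** ( S ) @ B ** S
id @ ( id ) ** ( A ) @ B ** S
id @ ( id ) ** ( B ) @ B ** S
id @ ( id ) ** ( id ) @ B ** S
id @ ( id ) ** ( id ) @ id ** S
id @ ( id ) ** ( id ) @ id ** A
id @ ( id ) ** ( id ) @ id ** B
id @ ( id ) ** ( id ) @ id ** id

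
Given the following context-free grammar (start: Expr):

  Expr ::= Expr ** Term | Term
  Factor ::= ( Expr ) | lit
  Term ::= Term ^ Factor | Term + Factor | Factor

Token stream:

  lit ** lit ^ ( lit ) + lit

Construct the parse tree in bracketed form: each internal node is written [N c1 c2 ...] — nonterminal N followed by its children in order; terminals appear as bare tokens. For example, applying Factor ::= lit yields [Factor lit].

Expr
Expr ** Term
Term ** Term
Factor ** Term
lit ** Term
lit ** Term + Factor
lit ** Term ^ Factor + Factor
lit ** Factor ^ Factor + Factor
lit ** lit ^ Factor + Factor
lit ** lit ^ ( Expr ) + Factor
lit ** lit ^ ( Term ) + Factor
lit ** lit ^ ( Factor ) + Factor
lit ** lit ^ ( lit ) + Factor
lit ** lit ^ ( lit ) + lit

[Expr [Expr [Term [Factor lit]]] ** [Term [Term [Term [Factor lit]] ^ [Factor ( [Expr [Term [Factor lit]]] )]] + [Factor lit]]]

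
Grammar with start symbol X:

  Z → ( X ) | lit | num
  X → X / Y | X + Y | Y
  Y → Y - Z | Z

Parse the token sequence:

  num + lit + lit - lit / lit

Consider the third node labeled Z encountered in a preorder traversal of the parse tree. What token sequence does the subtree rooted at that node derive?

lit

[X [X [X [X [Y [Z num]]] + [Y [Z lit]]] + [Y [Y [Z lit]] - [Z lit]]] / [Y [Z lit]]]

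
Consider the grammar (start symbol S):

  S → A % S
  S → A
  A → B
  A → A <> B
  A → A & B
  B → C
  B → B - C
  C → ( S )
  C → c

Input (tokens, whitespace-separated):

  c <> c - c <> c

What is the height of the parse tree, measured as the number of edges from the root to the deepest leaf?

6

[S [A [A [A [B [C c]]] <> [B [B [C c]] - [C c]]] <> [B [C c]]]]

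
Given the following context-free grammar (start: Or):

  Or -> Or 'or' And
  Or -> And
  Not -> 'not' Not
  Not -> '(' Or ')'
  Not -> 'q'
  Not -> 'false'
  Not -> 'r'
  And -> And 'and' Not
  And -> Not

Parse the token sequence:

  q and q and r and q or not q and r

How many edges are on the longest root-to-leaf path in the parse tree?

[Or [Or [And [And [And [And [Not q]] and [Not q]] and [Not r]] and [Not q]]] or [And [And [Not not [Not q]]] and [Not r]]]

7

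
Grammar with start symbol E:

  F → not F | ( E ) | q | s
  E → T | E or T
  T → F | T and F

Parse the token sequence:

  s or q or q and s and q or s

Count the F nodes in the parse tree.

6

[E [E [E [E [T [F s]]] or [T [F q]]] or [T [T [T [F q]] and [F s]] and [F q]]] or [T [F s]]]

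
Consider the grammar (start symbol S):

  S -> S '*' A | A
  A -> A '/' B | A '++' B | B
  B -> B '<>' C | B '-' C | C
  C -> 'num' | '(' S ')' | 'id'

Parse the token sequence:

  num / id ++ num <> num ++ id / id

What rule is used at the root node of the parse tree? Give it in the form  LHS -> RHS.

[S [A [A [A [A [A [B [C num]]] / [B [C id]]] ++ [B [B [C num]] <> [C num]]] ++ [B [C id]]] / [B [C id]]]]

S -> A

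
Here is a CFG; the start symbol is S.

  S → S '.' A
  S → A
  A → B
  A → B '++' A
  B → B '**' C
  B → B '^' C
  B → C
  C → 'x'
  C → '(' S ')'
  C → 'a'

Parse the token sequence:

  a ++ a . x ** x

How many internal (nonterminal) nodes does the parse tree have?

13

[S [S [A [B [C a]] ++ [A [B [C a]]]]] . [A [B [B [C x]] ** [C x]]]]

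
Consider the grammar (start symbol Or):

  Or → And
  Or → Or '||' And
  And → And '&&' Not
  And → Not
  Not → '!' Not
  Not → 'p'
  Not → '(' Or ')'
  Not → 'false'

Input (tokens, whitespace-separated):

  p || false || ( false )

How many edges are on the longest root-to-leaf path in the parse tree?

6

[Or [Or [Or [And [Not p]]] || [And [Not false]]] || [And [Not ( [Or [And [Not false]]] )]]]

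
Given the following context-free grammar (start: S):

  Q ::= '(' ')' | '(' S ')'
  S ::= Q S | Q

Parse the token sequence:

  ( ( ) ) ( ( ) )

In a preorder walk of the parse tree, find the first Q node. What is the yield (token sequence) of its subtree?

( ( ) )

[S [Q ( [S [Q ( )]] )] [S [Q ( [S [Q ( )]] )]]]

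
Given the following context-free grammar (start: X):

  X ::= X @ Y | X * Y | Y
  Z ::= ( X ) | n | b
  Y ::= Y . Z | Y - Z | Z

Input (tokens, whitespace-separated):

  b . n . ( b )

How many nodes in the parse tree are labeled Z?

4

[X [Y [Y [Y [Z b]] . [Z n]] . [Z ( [X [Y [Z b]]] )]]]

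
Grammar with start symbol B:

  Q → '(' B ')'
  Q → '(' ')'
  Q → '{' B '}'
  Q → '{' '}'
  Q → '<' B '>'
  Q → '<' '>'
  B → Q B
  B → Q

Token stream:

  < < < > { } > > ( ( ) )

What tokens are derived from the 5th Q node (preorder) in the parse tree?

( ( ) )

[B [Q < [B [Q < [B [Q < >] [B [Q { }]]] >]] >] [B [Q ( [B [Q ( )]] )]]]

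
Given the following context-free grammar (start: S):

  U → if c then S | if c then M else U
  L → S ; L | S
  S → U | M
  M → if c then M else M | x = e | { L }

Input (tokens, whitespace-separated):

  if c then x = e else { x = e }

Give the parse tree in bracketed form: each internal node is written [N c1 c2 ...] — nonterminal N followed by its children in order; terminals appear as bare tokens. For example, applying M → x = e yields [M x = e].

S
M
if c then M else M
if c then x = e else M
if c then x = e else { L }
if c then x = e else { S }
if c then x = e else { M }
if c then x = e else { x = e }

[S [M if c then [M x = e] else [M { [L [S [M x = e]]] }]]]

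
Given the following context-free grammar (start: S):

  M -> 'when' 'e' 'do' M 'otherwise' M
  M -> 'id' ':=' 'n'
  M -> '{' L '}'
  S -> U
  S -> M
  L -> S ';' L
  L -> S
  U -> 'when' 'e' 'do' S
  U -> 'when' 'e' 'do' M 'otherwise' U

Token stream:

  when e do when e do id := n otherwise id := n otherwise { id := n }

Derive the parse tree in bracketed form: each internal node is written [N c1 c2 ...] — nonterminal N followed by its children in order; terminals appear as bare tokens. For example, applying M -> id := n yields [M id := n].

S
M
when e do M otherwise M
when e do when e do M otherwise M otherwise M
when e do when e do id := n otherwise M otherwise M
when e do when e do id := n otherwise id := n otherwise M
when e do when e do id := n otherwise id := n otherwise { L }
when e do when e do id := n otherwise id := n otherwise { S }
when e do when e do id := n otherwise id := n otherwise { M }
when e do when e do id := n otherwise id := n otherwise { id := n }

[S [M when e do [M when e do [M id := n] otherwise [M id := n]] otherwise [M { [L [S [M id := n]]] }]]]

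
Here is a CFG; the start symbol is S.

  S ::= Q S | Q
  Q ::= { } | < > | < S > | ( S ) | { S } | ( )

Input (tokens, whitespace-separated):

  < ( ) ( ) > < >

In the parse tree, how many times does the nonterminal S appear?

4

[S [Q < [S [Q ( )] [S [Q ( )]]] >] [S [Q < >]]]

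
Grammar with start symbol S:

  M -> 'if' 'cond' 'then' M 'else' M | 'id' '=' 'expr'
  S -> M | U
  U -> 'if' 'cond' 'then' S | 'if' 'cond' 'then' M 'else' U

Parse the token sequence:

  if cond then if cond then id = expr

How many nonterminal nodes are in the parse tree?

6

[S [U if cond then [S [U if cond then [S [M id = expr]]]]]]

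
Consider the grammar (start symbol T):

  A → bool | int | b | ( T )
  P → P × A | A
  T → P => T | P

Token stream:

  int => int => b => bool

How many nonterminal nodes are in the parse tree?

[T [P [A int]] => [T [P [A int]] => [T [P [A b]] => [T [P [A bool]]]]]]

12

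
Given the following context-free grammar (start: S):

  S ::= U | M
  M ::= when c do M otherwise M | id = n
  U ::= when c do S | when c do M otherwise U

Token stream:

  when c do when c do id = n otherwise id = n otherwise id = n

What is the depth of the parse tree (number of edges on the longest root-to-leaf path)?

4

[S [M when c do [M when c do [M id = n] otherwise [M id = n]] otherwise [M id = n]]]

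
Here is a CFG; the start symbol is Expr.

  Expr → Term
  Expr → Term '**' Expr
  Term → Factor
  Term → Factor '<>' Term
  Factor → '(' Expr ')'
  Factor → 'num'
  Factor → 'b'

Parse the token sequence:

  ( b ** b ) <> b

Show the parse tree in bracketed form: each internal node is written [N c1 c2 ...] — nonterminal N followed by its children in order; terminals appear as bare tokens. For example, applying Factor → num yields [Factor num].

[Expr [Term [Factor ( [Expr [Term [Factor b]] ** [Expr [Term [Factor b]]]] )] <> [Term [Factor b]]]]

Expr
Term
Factor <> Term
( Expr ) <> Term
( Term ** Expr ) <> Term
( Factor ** Expr ) <> Term
( b ** Expr ) <> Term
( b ** Term ) <> Term
( b ** Factor ) <> Term
( b ** b ) <> Term
( b ** b ) <> Factor
( b ** b ) <> b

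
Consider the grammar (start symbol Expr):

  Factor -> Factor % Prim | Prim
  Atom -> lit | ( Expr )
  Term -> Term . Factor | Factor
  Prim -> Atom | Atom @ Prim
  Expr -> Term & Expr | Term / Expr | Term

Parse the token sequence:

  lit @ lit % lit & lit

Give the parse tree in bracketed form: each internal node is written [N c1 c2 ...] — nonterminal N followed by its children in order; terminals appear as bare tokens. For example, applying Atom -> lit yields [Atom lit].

Expr
Term & Expr
Factor & Expr
Factor % Prim & Expr
Prim % Prim & Expr
Atom @ Prim % Prim & Expr
lit @ Prim % Prim & Expr
lit @ Atom % Prim & Expr
lit @ lit % Prim & Expr
lit @ lit % Atom & Expr
lit @ lit % lit & Expr
lit @ lit % lit & Term
lit @ lit % lit & Factor
lit @ lit % lit & Prim
lit @ lit % lit & Atom
lit @ lit % lit & lit

[Expr [Term [Factor [Factor [Prim [Atom lit] @ [Prim [Atom lit]]]] % [Prim [Atom lit]]]] & [Expr [Term [Factor [Prim [Atom lit]]]]]]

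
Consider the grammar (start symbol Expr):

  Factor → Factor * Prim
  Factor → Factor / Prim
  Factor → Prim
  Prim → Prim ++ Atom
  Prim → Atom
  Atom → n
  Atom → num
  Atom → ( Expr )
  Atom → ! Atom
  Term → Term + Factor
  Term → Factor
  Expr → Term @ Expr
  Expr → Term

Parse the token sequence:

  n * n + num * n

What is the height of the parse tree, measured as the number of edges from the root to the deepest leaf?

7

[Expr [Term [Term [Factor [Factor [Prim [Atom n]]] * [Prim [Atom n]]]] + [Factor [Factor [Prim [Atom num]]] * [Prim [Atom n]]]]]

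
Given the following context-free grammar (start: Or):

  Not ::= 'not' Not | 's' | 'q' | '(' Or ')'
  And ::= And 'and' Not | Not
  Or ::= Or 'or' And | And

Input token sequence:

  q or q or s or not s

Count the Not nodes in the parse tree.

5

[Or [Or [Or [Or [And [Not q]]] or [And [Not q]]] or [And [Not s]]] or [And [Not not [Not s]]]]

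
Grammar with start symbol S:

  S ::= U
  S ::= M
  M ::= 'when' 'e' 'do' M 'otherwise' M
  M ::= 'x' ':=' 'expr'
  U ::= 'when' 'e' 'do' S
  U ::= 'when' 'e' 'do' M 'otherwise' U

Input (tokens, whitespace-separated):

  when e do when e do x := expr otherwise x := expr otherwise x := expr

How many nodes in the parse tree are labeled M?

5

[S [M when e do [M when e do [M x := expr] otherwise [M x := expr]] otherwise [M x := expr]]]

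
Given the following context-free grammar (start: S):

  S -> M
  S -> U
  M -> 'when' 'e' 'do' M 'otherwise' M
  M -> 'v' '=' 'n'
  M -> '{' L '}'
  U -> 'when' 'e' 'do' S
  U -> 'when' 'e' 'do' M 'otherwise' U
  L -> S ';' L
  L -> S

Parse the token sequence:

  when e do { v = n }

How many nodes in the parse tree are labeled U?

[S [U when e do [S [M { [L [S [M v = n]]] }]]]]

1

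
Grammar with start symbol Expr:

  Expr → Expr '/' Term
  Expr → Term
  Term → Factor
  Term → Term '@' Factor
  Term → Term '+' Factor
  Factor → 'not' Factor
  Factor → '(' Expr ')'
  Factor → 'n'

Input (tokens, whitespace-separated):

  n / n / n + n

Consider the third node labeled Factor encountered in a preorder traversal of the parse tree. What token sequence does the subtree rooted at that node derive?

n

[Expr [Expr [Expr [Term [Factor n]]] / [Term [Factor n]]] / [Term [Term [Factor n]] + [Factor n]]]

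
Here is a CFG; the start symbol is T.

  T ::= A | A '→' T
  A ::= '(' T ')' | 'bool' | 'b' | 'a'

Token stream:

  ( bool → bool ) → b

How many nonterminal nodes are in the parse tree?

8

[T [A ( [T [A bool] → [T [A bool]]] )] → [T [A b]]]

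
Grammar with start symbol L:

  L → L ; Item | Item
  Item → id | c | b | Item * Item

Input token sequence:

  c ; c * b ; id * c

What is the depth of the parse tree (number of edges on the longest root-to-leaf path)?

[L [L [L [Item c]] ; [Item [Item c] * [Item b]]] ; [Item [Item id] * [Item c]]]

4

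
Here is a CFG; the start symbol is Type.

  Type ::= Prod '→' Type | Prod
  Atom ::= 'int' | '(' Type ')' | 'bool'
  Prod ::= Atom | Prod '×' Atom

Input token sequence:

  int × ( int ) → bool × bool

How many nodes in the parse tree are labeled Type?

[Type [Prod [Prod [Atom int]] × [Atom ( [Type [Prod [Atom int]]] )]] → [Type [Prod [Prod [Atom bool]] × [Atom bool]]]]

3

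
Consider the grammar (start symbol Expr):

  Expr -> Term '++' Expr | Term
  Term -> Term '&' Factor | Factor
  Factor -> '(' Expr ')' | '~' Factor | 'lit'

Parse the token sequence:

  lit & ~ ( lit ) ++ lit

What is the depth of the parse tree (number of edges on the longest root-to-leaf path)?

7

[Expr [Term [Term [Factor lit]] & [Factor ~ [Factor ( [Expr [Term [Factor lit]]] )]]] ++ [Expr [Term [Factor lit]]]]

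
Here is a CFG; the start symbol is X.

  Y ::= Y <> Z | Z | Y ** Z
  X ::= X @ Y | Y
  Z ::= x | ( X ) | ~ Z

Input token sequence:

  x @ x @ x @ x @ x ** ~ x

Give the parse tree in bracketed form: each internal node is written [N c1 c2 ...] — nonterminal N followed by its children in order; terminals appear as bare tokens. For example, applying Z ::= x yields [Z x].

[X [X [X [X [X [Y [Z x]]] @ [Y [Z x]]] @ [Y [Z x]]] @ [Y [Z x]]] @ [Y [Y [Z x]] ** [Z ~ [Z x]]]]

X
X @ Y
X @ Y @ Y
X @ Y @ Y @ Y
X @ Y @ Y @ Y @ Y
Y @ Y @ Y @ Y @ Y
Z @ Y @ Y @ Y @ Y
x @ Y @ Y @ Y @ Y
x @ Z @ Y @ Y @ Y
x @ x @ Y @ Y @ Y
x @ x @ Z @ Y @ Y
x @ x @ x @ Y @ Y
x @ x @ x @ Z @ Y
x @ x @ x @ x @ Y
x @ x @ x @ x @ Y ** Z
x @ x @ x @ x @ Z ** Z
x @ x @ x @ x @ x ** Z
x @ x @ x @ x @ x ** ~ Z
x @ x @ x @ x @ x ** ~ x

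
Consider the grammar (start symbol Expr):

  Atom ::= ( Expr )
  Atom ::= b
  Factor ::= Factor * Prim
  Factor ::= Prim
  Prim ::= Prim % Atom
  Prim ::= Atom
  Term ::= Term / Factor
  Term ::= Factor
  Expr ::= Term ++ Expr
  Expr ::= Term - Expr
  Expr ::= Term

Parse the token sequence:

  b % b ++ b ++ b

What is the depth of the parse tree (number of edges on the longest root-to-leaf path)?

[Expr [Term [Factor [Prim [Prim [Atom b]] % [Atom b]]]] ++ [Expr [Term [Factor [Prim [Atom b]]]] ++ [Expr [Term [Factor [Prim [Atom b]]]]]]]

7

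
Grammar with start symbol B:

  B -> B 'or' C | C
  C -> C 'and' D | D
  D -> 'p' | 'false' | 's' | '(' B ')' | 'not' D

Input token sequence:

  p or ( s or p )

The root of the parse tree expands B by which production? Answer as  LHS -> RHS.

B -> B 'or' C

[B [B [C [D p]]] or [C [D ( [B [B [C [D s]]] or [C [D p]]] )]]]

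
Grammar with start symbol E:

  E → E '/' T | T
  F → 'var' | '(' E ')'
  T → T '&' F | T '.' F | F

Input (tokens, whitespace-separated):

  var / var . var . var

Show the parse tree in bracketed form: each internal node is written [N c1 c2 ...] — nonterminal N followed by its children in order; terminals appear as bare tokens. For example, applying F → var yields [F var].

E
E / T
T / T
F / T
var / T
var / T . F
var / T . F . F
var / F . F . F
var / var . F . F
var / var . var . F
var / var . var . var

[E [E [T [F var]]] / [T [T [T [F var]] . [F var]] . [F var]]]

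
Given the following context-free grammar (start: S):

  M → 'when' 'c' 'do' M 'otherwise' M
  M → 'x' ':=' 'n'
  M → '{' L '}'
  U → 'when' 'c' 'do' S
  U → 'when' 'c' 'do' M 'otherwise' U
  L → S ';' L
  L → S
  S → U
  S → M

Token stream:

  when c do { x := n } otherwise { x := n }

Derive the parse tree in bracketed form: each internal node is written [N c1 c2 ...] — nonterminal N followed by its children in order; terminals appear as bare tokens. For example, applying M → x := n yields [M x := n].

S
M
when c do M otherwise M
when c do { L } otherwise M
when c do { S } otherwise M
when c do { M } otherwise M
when c do { x := n } otherwise M
when c do { x := n } otherwise { L }
when c do { x := n } otherwise { S }
when c do { x := n } otherwise { M }
when c do { x := n } otherwise { x := n }

[S [M when c do [M { [L [S [M x := n]]] }] otherwise [M { [L [S [M x := n]]] }]]]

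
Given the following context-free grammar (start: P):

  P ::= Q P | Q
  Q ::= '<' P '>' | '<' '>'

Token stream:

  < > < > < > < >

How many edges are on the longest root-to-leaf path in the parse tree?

5

[P [Q < >] [P [Q < >] [P [Q < >] [P [Q < >]]]]]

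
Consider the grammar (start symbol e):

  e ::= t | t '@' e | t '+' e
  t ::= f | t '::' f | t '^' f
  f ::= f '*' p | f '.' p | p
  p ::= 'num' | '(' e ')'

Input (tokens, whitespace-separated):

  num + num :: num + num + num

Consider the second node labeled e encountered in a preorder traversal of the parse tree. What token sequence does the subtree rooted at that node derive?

num :: num + num + num

[e [t [f [p num]]] + [e [t [t [f [p num]]] :: [f [p num]]] + [e [t [f [p num]]] + [e [t [f [p num]]]]]]]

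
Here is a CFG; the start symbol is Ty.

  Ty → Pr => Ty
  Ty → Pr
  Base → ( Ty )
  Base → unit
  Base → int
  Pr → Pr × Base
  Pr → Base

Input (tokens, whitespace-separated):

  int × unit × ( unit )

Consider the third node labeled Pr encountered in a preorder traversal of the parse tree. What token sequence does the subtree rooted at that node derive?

[Ty [Pr [Pr [Pr [Base int]] × [Base unit]] × [Base ( [Ty [Pr [Base unit]]] )]]]

int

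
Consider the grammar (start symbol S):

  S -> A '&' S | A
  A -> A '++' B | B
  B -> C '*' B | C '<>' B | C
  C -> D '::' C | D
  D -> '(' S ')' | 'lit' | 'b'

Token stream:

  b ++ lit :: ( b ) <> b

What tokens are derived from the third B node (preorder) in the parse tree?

[S [A [A [B [C [D b]]]] ++ [B [C [D lit] :: [C [D ( [S [A [B [C [D b]]]]] )]]] <> [B [C [D b]]]]]]

b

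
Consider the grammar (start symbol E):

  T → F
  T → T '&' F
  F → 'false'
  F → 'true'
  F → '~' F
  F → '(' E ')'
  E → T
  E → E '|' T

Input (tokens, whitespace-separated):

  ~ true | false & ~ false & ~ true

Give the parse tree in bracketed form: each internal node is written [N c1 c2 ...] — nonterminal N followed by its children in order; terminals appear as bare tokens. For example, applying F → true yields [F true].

E
E | T
T | T
F | T
~ F | T
~ true | T
~ true | T & F
~ true | T & F & F
~ true | F & F & F
~ true | false & F & F
~ true | false & ~ F & F
~ true | false & ~ false & F
~ true | false & ~ false & ~ F
~ true | false & ~ false & ~ true

[E [E [T [F ~ [F true]]]] | [T [T [T [F false]] & [F ~ [F false]]] & [F ~ [F true]]]]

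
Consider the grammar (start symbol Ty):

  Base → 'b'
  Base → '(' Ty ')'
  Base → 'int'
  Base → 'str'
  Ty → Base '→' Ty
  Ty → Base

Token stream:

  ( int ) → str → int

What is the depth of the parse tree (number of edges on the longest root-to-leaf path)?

4

[Ty [Base ( [Ty [Base int]] )] → [Ty [Base str] → [Ty [Base int]]]]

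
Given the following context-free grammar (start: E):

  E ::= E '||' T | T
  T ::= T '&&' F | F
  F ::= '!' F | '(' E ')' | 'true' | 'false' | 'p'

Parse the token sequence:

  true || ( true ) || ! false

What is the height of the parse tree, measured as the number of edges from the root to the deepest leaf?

7

[E [E [E [T [F true]]] || [T [F ( [E [T [F true]]] )]]] || [T [F ! [F false]]]]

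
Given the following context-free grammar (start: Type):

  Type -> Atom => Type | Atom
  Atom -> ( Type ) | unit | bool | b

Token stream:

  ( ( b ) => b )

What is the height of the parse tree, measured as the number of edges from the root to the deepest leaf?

6

[Type [Atom ( [Type [Atom ( [Type [Atom b]] )] => [Type [Atom b]]] )]]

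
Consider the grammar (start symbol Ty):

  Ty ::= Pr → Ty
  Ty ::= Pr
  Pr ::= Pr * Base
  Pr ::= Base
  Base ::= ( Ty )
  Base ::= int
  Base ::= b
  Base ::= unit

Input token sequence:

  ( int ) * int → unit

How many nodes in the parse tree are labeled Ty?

[Ty [Pr [Pr [Base ( [Ty [Pr [Base int]]] )]] * [Base int]] → [Ty [Pr [Base unit]]]]

3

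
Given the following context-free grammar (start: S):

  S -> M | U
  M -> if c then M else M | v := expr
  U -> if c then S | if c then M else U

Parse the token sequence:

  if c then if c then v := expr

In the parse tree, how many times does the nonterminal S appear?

3

[S [U if c then [S [U if c then [S [M v := expr]]]]]]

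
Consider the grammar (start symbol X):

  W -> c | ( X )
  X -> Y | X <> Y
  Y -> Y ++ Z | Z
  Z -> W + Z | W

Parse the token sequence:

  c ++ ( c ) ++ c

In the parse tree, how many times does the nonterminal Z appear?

[X [Y [Y [Y [Z [W c]]] ++ [Z [W ( [X [Y [Z [W c]]]] )]]] ++ [Z [W c]]]]

4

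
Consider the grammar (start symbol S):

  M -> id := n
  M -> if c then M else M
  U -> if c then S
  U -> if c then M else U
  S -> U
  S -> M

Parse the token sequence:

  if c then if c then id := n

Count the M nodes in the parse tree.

[S [U if c then [S [U if c then [S [M id := n]]]]]]

1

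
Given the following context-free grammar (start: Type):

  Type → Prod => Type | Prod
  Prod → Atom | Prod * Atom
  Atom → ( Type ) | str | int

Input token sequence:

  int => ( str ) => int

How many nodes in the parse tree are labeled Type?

[Type [Prod [Atom int]] => [Type [Prod [Atom ( [Type [Prod [Atom str]]] )]] => [Type [Prod [Atom int]]]]]

4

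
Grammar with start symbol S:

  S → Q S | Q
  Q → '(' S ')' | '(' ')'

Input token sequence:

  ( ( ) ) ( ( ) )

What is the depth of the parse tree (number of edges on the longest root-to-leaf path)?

[S [Q ( [S [Q ( )]] )] [S [Q ( [S [Q ( )]] )]]]

5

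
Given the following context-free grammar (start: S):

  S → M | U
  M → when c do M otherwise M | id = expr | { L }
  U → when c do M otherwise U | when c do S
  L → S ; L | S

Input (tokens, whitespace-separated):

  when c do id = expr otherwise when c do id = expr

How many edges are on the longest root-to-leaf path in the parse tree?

[S [U when c do [M id = expr] otherwise [U when c do [S [M id = expr]]]]]

5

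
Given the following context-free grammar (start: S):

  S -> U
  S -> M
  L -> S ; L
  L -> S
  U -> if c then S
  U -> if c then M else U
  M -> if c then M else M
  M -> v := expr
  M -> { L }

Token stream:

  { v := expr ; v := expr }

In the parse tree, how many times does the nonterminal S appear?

[S [M { [L [S [M v := expr]] ; [L [S [M v := expr]]]] }]]

3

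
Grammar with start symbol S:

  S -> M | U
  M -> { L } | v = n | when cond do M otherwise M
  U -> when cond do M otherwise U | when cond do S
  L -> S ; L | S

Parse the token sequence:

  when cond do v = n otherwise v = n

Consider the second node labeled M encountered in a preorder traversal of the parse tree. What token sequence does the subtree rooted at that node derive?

v = n

[S [M when cond do [M v = n] otherwise [M v = n]]]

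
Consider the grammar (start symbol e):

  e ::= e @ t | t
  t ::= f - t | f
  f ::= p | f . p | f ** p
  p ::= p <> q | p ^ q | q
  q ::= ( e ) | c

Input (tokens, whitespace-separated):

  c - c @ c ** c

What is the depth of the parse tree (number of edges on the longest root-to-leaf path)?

[e [e [t [f [p [q c]]] - [t [f [p [q c]]]]]] @ [t [f [f [p [q c]]] ** [p [q c]]]]]

7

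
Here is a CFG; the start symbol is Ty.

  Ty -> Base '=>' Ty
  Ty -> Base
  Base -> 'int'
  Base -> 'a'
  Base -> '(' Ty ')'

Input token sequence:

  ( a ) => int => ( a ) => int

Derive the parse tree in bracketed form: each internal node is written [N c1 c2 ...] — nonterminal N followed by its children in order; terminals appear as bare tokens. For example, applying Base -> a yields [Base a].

[Ty [Base ( [Ty [Base a]] )] => [Ty [Base int] => [Ty [Base ( [Ty [Base a]] )] => [Ty [Base int]]]]]

Ty
Base => Ty
( Ty ) => Ty
( Base ) => Ty
( a ) => Ty
( a ) => Base => Ty
( a ) => int => Ty
( a ) => int => Base => Ty
( a ) => int => ( Ty ) => Ty
( a ) => int => ( Base ) => Ty
( a ) => int => ( a ) => Ty
( a ) => int => ( a ) => Base
( a ) => int => ( a ) => int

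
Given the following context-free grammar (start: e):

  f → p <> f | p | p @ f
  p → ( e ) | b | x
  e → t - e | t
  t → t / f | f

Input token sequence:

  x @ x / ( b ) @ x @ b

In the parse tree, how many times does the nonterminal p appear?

6

[e [t [t [f [p x] @ [f [p x]]]] / [f [p ( [e [t [f [p b]]]] )] @ [f [p x] @ [f [p b]]]]]]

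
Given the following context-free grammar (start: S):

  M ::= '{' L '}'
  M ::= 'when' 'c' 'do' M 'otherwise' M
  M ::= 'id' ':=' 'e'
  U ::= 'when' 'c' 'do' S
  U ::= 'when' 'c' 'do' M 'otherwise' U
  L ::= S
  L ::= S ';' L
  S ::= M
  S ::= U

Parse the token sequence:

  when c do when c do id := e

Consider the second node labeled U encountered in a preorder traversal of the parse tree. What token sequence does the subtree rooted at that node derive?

when c do id := e

[S [U when c do [S [U when c do [S [M id := e]]]]]]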